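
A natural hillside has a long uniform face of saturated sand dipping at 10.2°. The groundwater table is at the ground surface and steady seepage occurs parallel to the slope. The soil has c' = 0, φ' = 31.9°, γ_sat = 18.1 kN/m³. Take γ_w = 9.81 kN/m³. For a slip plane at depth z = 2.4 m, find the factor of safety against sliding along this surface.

FS = 1.58

With seepage parallel to the slope and the water table at the surface, the effective normal stress on the slip plane uses the buoyant unit weight γ' = γ_sat − γ_w while the driving shear stress uses γ_sat:
FS = [c' + γ' z cos²β tanφ'] / [γ_sat z sinβ cosβ]
(For c' = 0 this reduces to FS = (γ'/γ_sat)·tanφ'/tanβ.)
γ' = 18.1 − 9.81 = 8.29 kN/m³
Numerator = 0.0 + 8.29·2.4·cos²10.2°·tan31.9° = 0.0 + 8.29·2.4·0.9686·0.6224 = 11.996 kPa
Denominator = 18.1·2.4·sin10.2°·cos10.2° = 18.1·2.4·0.1771·0.9842 = 7.571 kPa
FS = 11.996 / 7.571 = 1.584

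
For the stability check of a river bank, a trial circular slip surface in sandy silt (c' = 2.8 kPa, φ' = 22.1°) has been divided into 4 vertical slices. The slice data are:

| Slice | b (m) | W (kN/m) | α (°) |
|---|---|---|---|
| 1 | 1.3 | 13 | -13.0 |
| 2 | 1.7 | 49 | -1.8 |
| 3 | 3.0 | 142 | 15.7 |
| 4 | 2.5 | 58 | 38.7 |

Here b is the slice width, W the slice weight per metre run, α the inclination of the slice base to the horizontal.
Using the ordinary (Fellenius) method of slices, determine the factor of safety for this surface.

FS = 1.78

Ordinary method of slices: FS = Σ[c'·Δl_i + (W_i cosα_i)·tanφ'] / Σ W_i sinα_i, with Δl_i = b_i / cosα_i.
Slice 1: Δl = 1.3/cos(-13.0°) = 1.334 m; N'_1 = 13·cos(-13.0°) = 12.7; c'Δl = 3.74; W sinα = -2.9
Slice 2: Δl = 1.7/cos(-1.8°) = 1.701 m; N'_2 = 49·cos(-1.8°) = 49.0; c'Δl = 4.76; W sinα = -1.5
Slice 3: Δl = 3.0/cos15.7° = 3.116 m; N'_3 = 142·cos15.7° = 136.7; c'Δl = 8.73; W sinα = 38.4
Slice 4: Δl = 2.5/cos38.7° = 3.203 m; N'_4 = 58·cos38.7° = 45.3; c'Δl = 8.97; W sinα = 36.3
Σc'Δl = 26.2 kN/m; ΣN' = 243.6 kN/m; ΣW sinα = 70.2 kN/m
Resisting = 26.2 + 243.6·tan22.1° = 26.2 + 98.9 = 125.1 kN/m
FS = 125.1 / 70.2 = 1.782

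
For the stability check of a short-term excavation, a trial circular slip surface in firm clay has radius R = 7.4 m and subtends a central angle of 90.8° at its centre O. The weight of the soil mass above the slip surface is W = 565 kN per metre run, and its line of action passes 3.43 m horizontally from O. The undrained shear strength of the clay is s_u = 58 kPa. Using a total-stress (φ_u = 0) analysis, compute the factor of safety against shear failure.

FS = 2.60

Taking moments about the centre O, the resisting moment is provided by the undrained shear strength acting along the arc:
Arc length L_a = R·θ = 7.4·(90.8°·π/180) = 7.4·1.5848 = 11.73 m
M_R = s_u·L_a·R = 58·11.73·7.4 = 5033.3 kN·m/m
M_D = W·d = 565·3.43 = 1938.0 kN·m/m
FS = M_R / M_D = 5033.3 / 1938.0 = 2.597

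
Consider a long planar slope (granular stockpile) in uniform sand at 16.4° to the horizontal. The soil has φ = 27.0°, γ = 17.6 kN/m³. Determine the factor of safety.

For a dry cohesionless infinite slope the factor of safety is FS = tanφ / tanβ.
FS = tan27.0° / tan16.4° = 0.5095 / 0.2943 = 1.731

FS = 1.73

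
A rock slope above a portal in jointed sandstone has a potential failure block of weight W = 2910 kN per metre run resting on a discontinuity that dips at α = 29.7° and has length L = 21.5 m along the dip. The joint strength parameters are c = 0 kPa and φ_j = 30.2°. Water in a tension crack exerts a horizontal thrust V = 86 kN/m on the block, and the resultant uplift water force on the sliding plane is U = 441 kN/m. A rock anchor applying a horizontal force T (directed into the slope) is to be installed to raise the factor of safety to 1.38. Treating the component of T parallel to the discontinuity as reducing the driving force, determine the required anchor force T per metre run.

T = 607 kN/m

Resolving forces along and normal to the sliding plane, with the horizontal anchor force T adding T·sinα to the effective normal force and T·cosα acting up the plane against the driving force:
FS = [cL + (W cosα − U − V sinα + T sinα) tanφ_j] / [W sinα + V cosα − T cosα]
Without the anchor: N' = 2044.1 kN/m, driving T_d = 1516.5 kN/m, resisting R = 0·21.5 + 2044.1·tan30.2° = 1189.7 kN/m, FS = 0.78.
Setting FS = 1.38 and solving for T:
1.38·(1516.5 − T cos29.7°) = 1189.7 + T sin29.7°·tan30.2°
T·(sin29.7°·tan30.2° + 1.38·cos29.7°) = 1.38·1516.5 − 1189.7
T·(0.4955·0.5820 + 1.38·0.8686) = 2092.8 − 1189.7 = 903.1
T·1.4871 = 903.1
T = 607.3 kN/m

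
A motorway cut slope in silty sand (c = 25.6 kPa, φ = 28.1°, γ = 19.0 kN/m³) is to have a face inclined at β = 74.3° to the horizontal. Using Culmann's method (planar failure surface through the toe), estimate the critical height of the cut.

H_c = 14.87 m

Culmann's analysis gives the critical failure plane at α_cr = (β + φ)/2 = (74.3 + 28.1)/2 = 51.2°, and the critical height
H_c = (4c/γ) · sinβ cosφ / [1 − cos(β − φ)]
    = (4·25.6/19.0) · sin74.3°·cos28.1° / [1 − cos(46.2°)]
    = 5.389 · 0.9627·0.8821 / [1 − 0.6921]
    = 5.389 · 0.8492 / 0.3079
    = 14.87 m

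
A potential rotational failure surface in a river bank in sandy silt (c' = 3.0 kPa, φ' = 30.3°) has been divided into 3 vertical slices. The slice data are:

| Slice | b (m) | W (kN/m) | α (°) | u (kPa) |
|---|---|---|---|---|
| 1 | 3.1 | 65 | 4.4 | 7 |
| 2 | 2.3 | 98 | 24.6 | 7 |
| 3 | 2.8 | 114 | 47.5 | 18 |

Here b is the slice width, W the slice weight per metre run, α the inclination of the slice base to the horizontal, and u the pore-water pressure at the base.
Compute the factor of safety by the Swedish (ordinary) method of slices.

FS = 0.75

Ordinary method of slices: FS = Σ[c'·Δl_i + (W_i cosα_i − u_i·Δl_i)·tanφ'] / Σ W_i sinα_i, with Δl_i = b_i / cosα_i.
Slice 1: Δl = 3.1/cos4.4° = 3.109 m; N'_1 = 65·cos4.4° − 7·3.109 = 43.0; c'Δl = 9.33; W sinα = 5.0
Slice 2: Δl = 2.3/cos24.6° = 2.530 m; N'_2 = 98·cos24.6° − 7·2.530 = 71.4; c'Δl = 7.59; W sinα = 40.8
Slice 3: Δl = 2.8/cos47.5° = 4.145 m; N'_3 = 114·cos47.5° − 18·4.145 = 2.4; c'Δl = 12.43; W sinα = 84.0
Σc'Δl = 29.3 kN/m; ΣN' = 116.9 kN/m; ΣW sinα = 129.8 kN/m
Resisting = 29.3 + 116.9·tan30.3° = 29.3 + 68.3 = 97.6 kN/m
FS = 97.6 / 129.8 = 0.752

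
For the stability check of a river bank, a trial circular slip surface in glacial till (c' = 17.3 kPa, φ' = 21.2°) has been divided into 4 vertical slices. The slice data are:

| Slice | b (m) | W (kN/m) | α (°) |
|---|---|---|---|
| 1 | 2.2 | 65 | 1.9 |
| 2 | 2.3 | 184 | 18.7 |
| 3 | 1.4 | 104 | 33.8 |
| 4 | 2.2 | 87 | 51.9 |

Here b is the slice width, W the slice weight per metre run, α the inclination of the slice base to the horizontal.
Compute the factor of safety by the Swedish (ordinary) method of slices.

FS = 1.70

Ordinary method of slices: FS = Σ[c'·Δl_i + (W_i cosα_i)·tanφ'] / Σ W_i sinα_i, with Δl_i = b_i / cosα_i.
Slice 1: Δl = 2.2/cos1.9° = 2.201 m; N'_1 = 65·cos1.9° = 65.0; c'Δl = 38.08; W sinα = 2.2
Slice 2: Δl = 2.3/cos18.7° = 2.428 m; N'_2 = 184·cos18.7° = 174.3; c'Δl = 42.01; W sinα = 59.0
Slice 3: Δl = 1.4/cos33.8° = 1.685 m; N'_3 = 104·cos33.8° = 86.4; c'Δl = 29.15; W sinα = 57.9
Slice 4: Δl = 2.2/cos51.9° = 3.565 m; N'_4 = 87·cos51.9° = 53.7; c'Δl = 61.68; W sinα = 68.5
Σc'Δl = 170.9 kN/m; ΣN' = 379.4 kN/m; ΣW sinα = 187.5 kN/m
Resisting = 170.9 + 379.4·tan21.2° = 170.9 + 147.1 = 318.1 kN/m
FS = 318.1 / 187.5 = 1.697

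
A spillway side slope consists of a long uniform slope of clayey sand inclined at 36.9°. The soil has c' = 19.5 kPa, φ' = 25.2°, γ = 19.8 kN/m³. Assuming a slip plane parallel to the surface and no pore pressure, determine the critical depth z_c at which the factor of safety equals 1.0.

Setting FS = 1.00 in FS = [c' + γz cos²β tanφ'] / [γz sinβ cosβ] and solving for z:
z = c' / [γ cosβ (FS·sinβ − cosβ·tanφ')]
  = 19.5 / [19.8·cos36.9°·(1.00·sin36.9° − cos36.9°·tan25.2°)]
  = 19.5 / [19.8·0.7997·(1.00·0.6004 − 0.7997·0.4706)]
  = 19.5 / 3.5486 = 5.495 m

z_c = 5.50 m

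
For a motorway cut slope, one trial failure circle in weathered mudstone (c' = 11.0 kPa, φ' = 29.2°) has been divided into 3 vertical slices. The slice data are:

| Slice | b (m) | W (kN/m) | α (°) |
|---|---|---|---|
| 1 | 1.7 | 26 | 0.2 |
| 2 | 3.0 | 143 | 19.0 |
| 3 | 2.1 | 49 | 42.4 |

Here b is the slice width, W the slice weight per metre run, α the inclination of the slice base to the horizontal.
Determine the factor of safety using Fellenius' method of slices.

Ordinary method of slices: FS = Σ[c'·Δl_i + (W_i cosα_i)·tanφ'] / Σ W_i sinα_i, with Δl_i = b_i / cosα_i.
Slice 1: Δl = 1.7/cos0.2° = 1.700 m; N'_1 = 26·cos0.2° = 26.0; c'Δl = 18.70; W sinα = 0.1
Slice 2: Δl = 3.0/cos19.0° = 3.173 m; N'_2 = 143·cos19.0° = 135.2; c'Δl = 34.90; W sinα = 46.6
Slice 3: Δl = 2.1/cos42.4° = 2.844 m; N'_3 = 49·cos42.4° = 36.2; c'Δl = 31.28; W sinα = 33.0
Σc'Δl = 84.9 kN/m; ΣN' = 197.4 kN/m; ΣW sinα = 79.7 kN/m
Resisting = 84.9 + 197.4·tan29.2° = 84.9 + 110.3 = 195.2 kN/m
FS = 195.2 / 79.7 = 2.450

FS = 2.45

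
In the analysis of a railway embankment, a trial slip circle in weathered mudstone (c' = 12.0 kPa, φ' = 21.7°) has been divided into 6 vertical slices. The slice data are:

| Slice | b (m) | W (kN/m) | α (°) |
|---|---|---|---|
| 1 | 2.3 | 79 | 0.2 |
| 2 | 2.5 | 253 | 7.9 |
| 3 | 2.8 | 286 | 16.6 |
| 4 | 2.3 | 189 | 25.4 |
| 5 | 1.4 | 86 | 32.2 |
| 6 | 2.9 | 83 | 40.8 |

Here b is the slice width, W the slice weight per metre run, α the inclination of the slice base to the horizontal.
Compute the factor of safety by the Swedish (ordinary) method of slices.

FS = 1.85

Ordinary method of slices: FS = Σ[c'·Δl_i + (W_i cosα_i)·tanφ'] / Σ W_i sinα_i, with Δl_i = b_i / cosα_i.
Slice 1: Δl = 2.3/cos0.2° = 2.300 m; N'_1 = 79·cos0.2° = 79.0; c'Δl = 27.60; W sinα = 0.3
Slice 2: Δl = 2.5/cos7.9° = 2.524 m; N'_2 = 253·cos7.9° = 250.6; c'Δl = 30.29; W sinα = 34.8
Slice 3: Δl = 2.8/cos16.6° = 2.922 m; N'_3 = 286·cos16.6° = 274.1; c'Δl = 35.06; W sinα = 81.7
Slice 4: Δl = 2.3/cos25.4° = 2.546 m; N'_4 = 189·cos25.4° = 170.7; c'Δl = 30.55; W sinα = 81.1
Slice 5: Δl = 1.4/cos32.2° = 1.654 m; N'_5 = 86·cos32.2° = 72.8; c'Δl = 19.85; W sinα = 45.8
Slice 6: Δl = 2.9/cos40.8° = 3.831 m; N'_6 = 83·cos40.8° = 62.8; c'Δl = 45.97; W sinα = 54.2
Σc'Δl = 189.3 kN/m; ΣN' = 910.0 kN/m; ΣW sinα = 297.9 kN/m
Resisting = 189.3 + 910.0·tan21.7° = 189.3 + 362.1 = 551.5 kN/m
FS = 551.5 / 297.9 = 1.851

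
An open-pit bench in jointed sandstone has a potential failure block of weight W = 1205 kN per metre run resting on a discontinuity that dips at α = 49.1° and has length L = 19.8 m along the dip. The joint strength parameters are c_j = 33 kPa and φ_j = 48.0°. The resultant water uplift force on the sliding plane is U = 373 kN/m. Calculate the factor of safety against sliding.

Resolving the block weight along and normal to the plane and applying the Mohr–Coulomb strength on the joint:
N' = W cosα − U = 1205·cos49.1° − 373 = 416.0 kN/m
Driving force T = W sinα = 1205·sin49.1° = 910.8 kN/m
Resisting force R = c_j·L + N'·tanφ_j = 33·19.8 + 416.0·tan48.0° = 653.4 + 462.0 = 1115.4 kN/m
FS = R / T = 1115.4 / 910.8 = 1.225

FS = 1.22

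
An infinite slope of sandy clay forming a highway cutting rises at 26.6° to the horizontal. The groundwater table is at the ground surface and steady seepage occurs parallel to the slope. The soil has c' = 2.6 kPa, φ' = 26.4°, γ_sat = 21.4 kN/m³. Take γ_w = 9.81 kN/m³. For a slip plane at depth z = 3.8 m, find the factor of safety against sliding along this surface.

FS = 0.62

With seepage parallel to the slope and the water table at the surface, the effective normal stress on the slip plane uses the buoyant unit weight γ' = γ_sat − γ_w while the driving shear stress uses γ_sat:
FS = [c' + γ' z cos²β tanφ'] / [γ_sat z sinβ cosβ]
γ' = 21.4 − 9.81 = 11.59 kN/m³
Numerator = 2.6 + 11.59·3.8·cos²26.6°·tan26.4° = 2.6 + 11.59·3.8·0.7995·0.4964 = 20.079 kPa
Denominator = 21.4·3.8·sin26.6°·cos26.6° = 21.4·3.8·0.4478·0.8942 = 32.558 kPa
FS = 20.079 / 32.558 = 0.617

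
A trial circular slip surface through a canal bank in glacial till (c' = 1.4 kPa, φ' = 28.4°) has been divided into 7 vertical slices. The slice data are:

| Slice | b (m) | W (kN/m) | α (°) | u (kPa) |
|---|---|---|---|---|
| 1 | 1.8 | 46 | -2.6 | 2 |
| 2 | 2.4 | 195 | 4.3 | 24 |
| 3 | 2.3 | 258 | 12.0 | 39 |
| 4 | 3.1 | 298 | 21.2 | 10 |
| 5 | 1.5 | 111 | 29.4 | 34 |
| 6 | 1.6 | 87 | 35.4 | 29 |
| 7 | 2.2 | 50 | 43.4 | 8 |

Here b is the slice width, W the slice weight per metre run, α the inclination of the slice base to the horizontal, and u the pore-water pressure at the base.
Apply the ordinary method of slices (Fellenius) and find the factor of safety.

Ordinary method of slices: FS = Σ[c'·Δl_i + (W_i cosα_i − u_i·Δl_i)·tanφ'] / Σ W_i sinα_i, with Δl_i = b_i / cosα_i.
Slice 1: Δl = 1.8/cos(-2.6°) = 1.802 m; N'_1 = 46·cos(-2.6°) − 2·1.802 = 42.3; c'Δl = 2.52; W sinα = -2.1
Slice 2: Δl = 2.4/cos4.3° = 2.407 m; N'_2 = 195·cos4.3° − 24·2.407 = 136.7; c'Δl = 3.37; W sinα = 14.6
Slice 3: Δl = 2.3/cos12.0° = 2.351 m; N'_3 = 258·cos12.0° − 39·2.351 = 160.7; c'Δl = 3.29; W sinα = 53.6
Slice 4: Δl = 3.1/cos21.2° = 3.325 m; N'_4 = 298·cos21.2° − 10·3.325 = 244.6; c'Δl = 4.66; W sinα = 107.8
Slice 5: Δl = 1.5/cos29.4° = 1.722 m; N'_5 = 111·cos29.4° − 34·1.722 = 38.2; c'Δl = 2.41; W sinα = 54.5
Slice 6: Δl = 1.6/cos35.4° = 1.963 m; N'_6 = 87·cos35.4° − 29·1.963 = 14.0; c'Δl = 2.75; W sinα = 50.4
Slice 7: Δl = 2.2/cos43.4° = 3.028 m; N'_7 = 50·cos43.4° − 8·3.028 = 12.1; c'Δl = 4.24; W sinα = 34.4
Σc'Δl = 23.2 kN/m; ΣN' = 648.5 kN/m; ΣW sinα = 313.2 kN/m
Resisting = 23.2 + 648.5·tan28.4° = 23.2 + 350.7 = 373.9 kN/m
FS = 373.9 / 313.2 = 1.194

FS = 1.19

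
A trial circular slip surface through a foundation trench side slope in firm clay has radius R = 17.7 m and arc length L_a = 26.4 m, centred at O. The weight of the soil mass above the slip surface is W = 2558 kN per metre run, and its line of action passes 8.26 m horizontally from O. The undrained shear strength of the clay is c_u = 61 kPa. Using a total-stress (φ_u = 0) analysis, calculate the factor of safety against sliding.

FS = 1.35

Taking moments about the centre O, the resisting moment is provided by the undrained shear strength acting along the arc:
M_R = c_u·L_a·R = 61·26.40·17.7 = 28504.1 kN·m/m
M_D = W·d = 2558·8.26 = 21129.1 kN·m/m
FS = M_R / M_D = 28504.1 / 21129.1 = 1.349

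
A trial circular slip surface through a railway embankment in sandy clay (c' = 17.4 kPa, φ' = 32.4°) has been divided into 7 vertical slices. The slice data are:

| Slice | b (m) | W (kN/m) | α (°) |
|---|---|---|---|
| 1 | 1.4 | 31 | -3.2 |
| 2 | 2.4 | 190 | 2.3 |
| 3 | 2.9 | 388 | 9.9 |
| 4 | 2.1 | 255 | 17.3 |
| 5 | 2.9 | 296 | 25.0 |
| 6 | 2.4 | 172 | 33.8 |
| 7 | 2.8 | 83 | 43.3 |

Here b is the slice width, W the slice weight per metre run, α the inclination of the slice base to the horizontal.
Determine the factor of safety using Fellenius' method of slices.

Ordinary method of slices: FS = Σ[c'·Δl_i + (W_i cosα_i)·tanφ'] / Σ W_i sinα_i, with Δl_i = b_i / cosα_i.
Slice 1: Δl = 1.4/cos(-3.2°) = 1.402 m; N'_1 = 31·cos(-3.2°) = 31.0; c'Δl = 24.40; W sinα = -1.7
Slice 2: Δl = 2.4/cos2.3° = 2.402 m; N'_2 = 190·cos2.3° = 189.8; c'Δl = 41.79; W sinα = 7.6
Slice 3: Δl = 2.9/cos9.9° = 2.944 m; N'_3 = 388·cos9.9° = 382.2; c'Δl = 51.22; W sinα = 66.7
Slice 4: Δl = 2.1/cos17.3° = 2.200 m; N'_4 = 255·cos17.3° = 243.5; c'Δl = 38.27; W sinα = 75.8
Slice 5: Δl = 2.9/cos25.0° = 3.200 m; N'_5 = 296·cos25.0° = 268.3; c'Δl = 55.68; W sinα = 125.1
Slice 6: Δl = 2.4/cos33.8° = 2.888 m; N'_6 = 172·cos33.8° = 142.9; c'Δl = 50.25; W sinα = 95.7
Slice 7: Δl = 2.8/cos43.3° = 3.847 m; N'_7 = 83·cos43.3° = 60.4; c'Δl = 66.94; W sinα = 56.9
Σc'Δl = 328.6 kN/m; ΣN' = 1318.1 kN/m; ΣW sinα = 426.1 kN/m
Resisting = 328.6 + 1318.1·tan32.4° = 328.6 + 836.5 = 1165.0 kN/m
FS = 1165.0 / 426.1 = 2.734

FS = 2.73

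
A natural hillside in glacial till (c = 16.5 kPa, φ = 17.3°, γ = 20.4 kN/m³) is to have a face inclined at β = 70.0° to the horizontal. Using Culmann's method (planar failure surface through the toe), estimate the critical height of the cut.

H_c = 7.37 m

Culmann's analysis gives the critical failure plane at α_cr = (β + φ)/2 = (70.0 + 17.3)/2 = 43.6°, and the critical height
H_c = (4c/γ) · sinβ cosφ / [1 − cos(β − φ)]
    = (4·16.5/20.4) · sin70.0°·cos17.3° / [1 − cos(52.7°)]
    = 3.235 · 0.9397·0.9548 / [1 − 0.6060]
    = 3.235 · 0.8972 / 0.3940
    = 7.37 m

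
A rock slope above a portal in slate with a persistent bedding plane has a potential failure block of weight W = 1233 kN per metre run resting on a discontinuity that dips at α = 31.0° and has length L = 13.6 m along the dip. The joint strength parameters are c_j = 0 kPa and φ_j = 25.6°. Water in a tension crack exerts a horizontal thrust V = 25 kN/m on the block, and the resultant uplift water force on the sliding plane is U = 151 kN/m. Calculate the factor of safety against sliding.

FS = 0.65

Resolving the block weight along and normal to the plane and applying the Mohr–Coulomb strength on the joint:
N' = W cosα − U − V sinα = 1233·cos31.0° − 151 − 25·sin31.0° = 893.0 kN/m
Driving force T = W sinα + V cosα = 1233·sin31.0° + 25·cos31.0° = 656.5 kN/m
Resisting force R = c_j·L + N'·tanφ_j = 0·13.6 + 893.0·tan25.6° = 0.0 + 427.9 = 427.9 kN/m
FS = R / T = 427.9 / 656.5 = 0.652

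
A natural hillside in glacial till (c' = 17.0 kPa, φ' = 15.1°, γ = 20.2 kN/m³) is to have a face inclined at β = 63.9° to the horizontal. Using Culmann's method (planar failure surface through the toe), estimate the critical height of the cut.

H_c = 8.55 m

Culmann's analysis gives the critical failure plane at α_cr = (β + φ')/2 = (63.9 + 15.1)/2 = 39.5°, and the critical height
H_c = (4c'/γ) · sinβ cosφ' / [1 − cos(β − φ')]
    = (4·17.0/20.2) · sin63.9°·cos15.1° / [1 − cos(48.8°)]
    = 3.366 · 0.8980·0.9655 / [1 − 0.6587]
    = 3.366 · 0.8670 / 0.3413
    = 8.55 m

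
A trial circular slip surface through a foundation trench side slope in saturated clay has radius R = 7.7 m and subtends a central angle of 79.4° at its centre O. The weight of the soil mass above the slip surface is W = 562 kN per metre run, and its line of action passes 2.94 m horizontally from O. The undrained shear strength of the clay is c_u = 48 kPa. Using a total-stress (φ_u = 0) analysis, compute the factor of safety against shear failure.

Taking moments about the centre O, the resisting moment is provided by the undrained shear strength acting along the arc:
Arc length L_a = R·θ = 7.7·(79.4°·π/180) = 7.7·1.3858 = 10.67 m
M_R = c_u·L_a·R = 48·10.67·7.7 = 3943.9 kN·m/m
M_D = W·d = 562·2.94 = 1652.3 kN·m/m
FS = M_R / M_D = 3943.9 / 1652.3 = 2.387

FS = 2.39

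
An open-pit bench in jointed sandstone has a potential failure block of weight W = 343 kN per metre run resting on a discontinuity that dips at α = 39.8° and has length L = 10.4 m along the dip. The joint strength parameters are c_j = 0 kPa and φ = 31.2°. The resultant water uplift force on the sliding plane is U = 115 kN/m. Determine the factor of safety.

FS = 0.41

Resolving the block weight along and normal to the plane and applying the Mohr–Coulomb strength on the joint:
N' = W cosα − U = 343·cos39.8° − 115 = 148.5 kN/m
Driving force T = W sinα = 343·sin39.8° = 219.6 kN/m
Resisting force R = c_j·L + N'·tanφ = 0·10.4 + 148.5·tan31.2° = 0.0 + 89.9 = 89.9 kN/m
FS = R / T = 89.9 / 219.6 = 0.410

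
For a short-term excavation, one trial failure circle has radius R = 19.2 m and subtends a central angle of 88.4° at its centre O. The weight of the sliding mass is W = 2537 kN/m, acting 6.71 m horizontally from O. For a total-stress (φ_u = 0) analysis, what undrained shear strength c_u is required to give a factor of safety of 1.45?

FS = c_u·L_a·R / (W·d), so c_u = FS·W·d / (L_a·R).
Arc length L_a = R·θ = 19.2·(88.4°·π/180) = 19.2·1.5429 = 29.62 m
c_u = 1.45·2537·6.71 / (29.62·19.2) = 24683.7 / 568.76 = 43.40 kPa

c_u = 43.4 kPa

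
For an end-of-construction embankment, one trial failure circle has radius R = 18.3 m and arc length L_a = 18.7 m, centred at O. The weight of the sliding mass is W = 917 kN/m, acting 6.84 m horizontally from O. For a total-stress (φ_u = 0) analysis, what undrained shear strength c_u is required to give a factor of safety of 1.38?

FS = c_u·L_a·R / (W·d), so c_u = FS·W·d / (L_a·R).
c_u = 1.38·917·6.84 / (18.70·18.3) = 8655.7 / 342.21 = 25.29 kPa

c_u = 25.3 kPa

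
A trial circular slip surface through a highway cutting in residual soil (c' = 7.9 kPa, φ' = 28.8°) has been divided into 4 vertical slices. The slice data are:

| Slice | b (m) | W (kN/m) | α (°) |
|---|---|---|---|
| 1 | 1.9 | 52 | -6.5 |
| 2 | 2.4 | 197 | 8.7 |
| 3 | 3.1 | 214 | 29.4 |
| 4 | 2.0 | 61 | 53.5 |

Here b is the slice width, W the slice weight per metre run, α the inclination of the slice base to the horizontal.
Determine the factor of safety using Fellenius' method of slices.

FS = 1.95

Ordinary method of slices: FS = Σ[c'·Δl_i + (W_i cosα_i)·tanφ'] / Σ W_i sinα_i, with Δl_i = b_i / cosα_i.
Slice 1: Δl = 1.9/cos(-6.5°) = 1.912 m; N'_1 = 52·cos(-6.5°) = 51.7; c'Δl = 15.11; W sinα = -5.9
Slice 2: Δl = 2.4/cos8.7° = 2.428 m; N'_2 = 197·cos8.7° = 194.7; c'Δl = 19.18; W sinα = 29.8
Slice 3: Δl = 3.1/cos29.4° = 3.558 m; N'_3 = 214·cos29.4° = 186.4; c'Δl = 28.11; W sinα = 105.1
Slice 4: Δl = 2.0/cos53.5° = 3.362 m; N'_4 = 61·cos53.5° = 36.3; c'Δl = 26.56; W sinα = 49.0
Σc'Δl = 89.0 kN/m; ΣN' = 469.1 kN/m; ΣW sinα = 178.0 kN/m
Resisting = 89.0 + 469.1·tan28.8° = 89.0 + 257.9 = 346.9 kN/m
FS = 346.9 / 178.0 = 1.949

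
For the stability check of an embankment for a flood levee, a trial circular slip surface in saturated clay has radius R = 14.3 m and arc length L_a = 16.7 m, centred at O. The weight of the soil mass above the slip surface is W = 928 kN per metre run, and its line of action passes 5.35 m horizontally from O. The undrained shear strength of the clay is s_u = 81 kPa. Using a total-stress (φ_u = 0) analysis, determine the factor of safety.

Taking moments about the centre O, the resisting moment is provided by the undrained shear strength acting along the arc:
M_R = s_u·L_a·R = 81·16.70·14.3 = 19343.6 kN·m/m
M_D = W·d = 928·5.35 = 4964.8 kN·m/m
FS = M_R / M_D = 19343.6 / 4964.8 = 3.896

FS = 3.90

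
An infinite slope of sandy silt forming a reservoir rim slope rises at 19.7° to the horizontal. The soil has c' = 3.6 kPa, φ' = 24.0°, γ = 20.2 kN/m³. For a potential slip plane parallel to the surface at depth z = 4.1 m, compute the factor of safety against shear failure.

For an infinite slope with a slip plane parallel to the surface (no pore pressure): FS = [c' + γz cos²β tanφ'] / [γz sinβ cosβ].
γz = 20.2·4.1 = 82.82 kN/m²
Numerator = 3.6 + 82.82·cos²19.7°·tan24.0° = 3.6 + 82.82·0.8864·0.4452 = 36.284 kPa
Denominator = 82.82·sin19.7°·cos19.7° = 82.82·0.3371·0.9415 = 26.284 kPa
FS = 36.284 / 26.284 = 1.380

FS = 1.38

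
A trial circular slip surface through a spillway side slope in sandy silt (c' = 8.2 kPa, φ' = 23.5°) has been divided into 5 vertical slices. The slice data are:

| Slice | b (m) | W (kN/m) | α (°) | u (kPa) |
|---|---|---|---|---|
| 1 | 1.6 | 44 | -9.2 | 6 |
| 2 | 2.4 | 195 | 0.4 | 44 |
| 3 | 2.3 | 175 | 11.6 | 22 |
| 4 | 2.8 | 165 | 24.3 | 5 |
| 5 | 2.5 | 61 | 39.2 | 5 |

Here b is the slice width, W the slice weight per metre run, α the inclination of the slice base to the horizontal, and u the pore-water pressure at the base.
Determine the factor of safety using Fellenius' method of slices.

Ordinary method of slices: FS = Σ[c'·Δl_i + (W_i cosα_i − u_i·Δl_i)·tanφ'] / Σ W_i sinα_i, with Δl_i = b_i / cosα_i.
Slice 1: Δl = 1.6/cos(-9.2°) = 1.621 m; N'_1 = 44·cos(-9.2°) − 6·1.621 = 33.7; c'Δl = 13.29; W sinα = -7.0
Slice 2: Δl = 2.4/cos0.4° = 2.400 m; N'_2 = 195·cos0.4° − 44·2.400 = 89.4; c'Δl = 19.68; W sinα = 1.4
Slice 3: Δl = 2.3/cos11.6° = 2.348 m; N'_3 = 175·cos11.6° − 22·2.348 = 119.8; c'Δl = 19.25; W sinα = 35.2
Slice 4: Δl = 2.8/cos24.3° = 3.072 m; N'_4 = 165·cos24.3° − 5·3.072 = 135.0; c'Δl = 25.19; W sinα = 67.9
Slice 5: Δl = 2.5/cos39.2° = 3.226 m; N'_5 = 61·cos39.2° − 5·3.226 = 31.1; c'Δl = 26.45; W sinα = 38.6
Σc'Δl = 103.9 kN/m; ΣN' = 409.0 kN/m; ΣW sinα = 136.0 kN/m
Resisting = 103.9 + 409.0·tan23.5° = 103.9 + 177.9 = 281.7 kN/m
FS = 281.7 / 136.0 = 2.072

FS = 2.07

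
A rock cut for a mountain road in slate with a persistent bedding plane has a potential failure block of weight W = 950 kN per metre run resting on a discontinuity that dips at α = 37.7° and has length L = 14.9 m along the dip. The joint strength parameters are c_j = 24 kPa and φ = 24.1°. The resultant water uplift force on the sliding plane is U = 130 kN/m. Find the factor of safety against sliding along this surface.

Resolving the block weight along and normal to the plane and applying the Mohr–Coulomb strength on the joint:
N' = W cosα − U = 950·cos37.7° − 130 = 621.7 kN/m
Driving force T = W sinα = 950·sin37.7° = 581.0 kN/m
Resisting force R = c_j·L + N'·tanφ = 24·14.9 + 621.7·tan24.1° = 357.6 + 278.1 = 635.7 kN/m
FS = R / T = 635.7 / 581.0 = 1.094

FS = 1.09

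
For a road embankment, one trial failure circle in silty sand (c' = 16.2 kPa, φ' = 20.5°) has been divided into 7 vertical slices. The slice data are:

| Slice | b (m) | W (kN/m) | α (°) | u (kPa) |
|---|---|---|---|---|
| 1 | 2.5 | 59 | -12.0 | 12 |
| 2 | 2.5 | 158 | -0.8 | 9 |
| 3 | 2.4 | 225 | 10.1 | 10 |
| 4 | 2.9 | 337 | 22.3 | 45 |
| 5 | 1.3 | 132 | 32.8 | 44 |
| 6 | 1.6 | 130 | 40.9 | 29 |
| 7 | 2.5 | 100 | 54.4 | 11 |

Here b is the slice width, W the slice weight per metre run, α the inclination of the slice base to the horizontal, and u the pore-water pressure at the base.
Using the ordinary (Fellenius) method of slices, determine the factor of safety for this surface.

FS = 1.36

Ordinary method of slices: FS = Σ[c'·Δl_i + (W_i cosα_i − u_i·Δl_i)·tanφ'] / Σ W_i sinα_i, with Δl_i = b_i / cosα_i.
Slice 1: Δl = 2.5/cos(-12.0°) = 2.556 m; N'_1 = 59·cos(-12.0°) − 12·2.556 = 27.0; c'Δl = 41.40; W sinα = -12.3
Slice 2: Δl = 2.5/cos(-0.8°) = 2.500 m; N'_2 = 158·cos(-0.8°) − 9·2.500 = 135.5; c'Δl = 40.50; W sinα = -2.2
Slice 3: Δl = 2.4/cos10.1° = 2.438 m; N'_3 = 225·cos10.1° − 10·2.438 = 197.1; c'Δl = 39.49; W sinα = 39.5
Slice 4: Δl = 2.9/cos22.3° = 3.134 m; N'_4 = 337·cos22.3° − 45·3.134 = 170.7; c'Δl = 50.78; W sinα = 127.9
Slice 5: Δl = 1.3/cos32.8° = 1.547 m; N'_5 = 132·cos32.8° − 44·1.547 = 42.9; c'Δl = 25.05; W sinα = 71.5
Slice 6: Δl = 1.6/cos40.9° = 2.117 m; N'_6 = 130·cos40.9° − 29·2.117 = 36.9; c'Δl = 34.29; W sinα = 85.1
Slice 7: Δl = 2.5/cos54.4° = 4.295 m; N'_7 = 100·cos54.4° − 11·4.295 = 11.0; c'Δl = 69.57; W sinα = 81.3
Σc'Δl = 301.1 kN/m; ΣN' = 621.2 kN/m; ΣW sinα = 390.8 kN/m
Resisting = 301.1 + 621.2·tan20.5° = 301.1 + 232.2 = 533.3 kN/m
FS = 533.3 / 390.8 = 1.365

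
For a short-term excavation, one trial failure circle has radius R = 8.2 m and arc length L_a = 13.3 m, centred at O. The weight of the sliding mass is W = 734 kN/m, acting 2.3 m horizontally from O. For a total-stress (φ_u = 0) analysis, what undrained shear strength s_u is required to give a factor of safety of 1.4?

s_u = 21.7 kPa

FS = s_u·L_a·R / (W·d), so s_u = FS·W·d / (L_a·R).
s_u = 1.4·734·2.3 / (13.30·8.2) = 2363.5 / 109.06 = 21.67 kPa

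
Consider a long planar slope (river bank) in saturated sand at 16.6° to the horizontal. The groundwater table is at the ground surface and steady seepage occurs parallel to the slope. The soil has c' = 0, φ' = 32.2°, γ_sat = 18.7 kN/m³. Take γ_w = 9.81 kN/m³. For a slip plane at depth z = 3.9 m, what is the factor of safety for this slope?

With seepage parallel to the slope and the water table at the surface, the effective normal stress on the slip plane uses the buoyant unit weight γ' = γ_sat − γ_w while the driving shear stress uses γ_sat:
FS = [c' + γ' z cos²β tanφ'] / [γ_sat z sinβ cosβ]
(For c' = 0 this reduces to FS = (γ'/γ_sat)·tanφ'/tanβ.)
γ' = 18.7 − 9.81 = 8.89 kN/m³
Numerator = 0.0 + 8.89·3.9·cos²16.6°·tan32.2° = 0.0 + 8.89·3.9·0.9184·0.6297 = 20.051 kPa
Denominator = 18.7·3.9·sin16.6°·cos16.6° = 18.7·3.9·0.2857·0.9583 = 19.967 kPa
FS = 20.051 / 19.967 = 1.004

FS = 1.00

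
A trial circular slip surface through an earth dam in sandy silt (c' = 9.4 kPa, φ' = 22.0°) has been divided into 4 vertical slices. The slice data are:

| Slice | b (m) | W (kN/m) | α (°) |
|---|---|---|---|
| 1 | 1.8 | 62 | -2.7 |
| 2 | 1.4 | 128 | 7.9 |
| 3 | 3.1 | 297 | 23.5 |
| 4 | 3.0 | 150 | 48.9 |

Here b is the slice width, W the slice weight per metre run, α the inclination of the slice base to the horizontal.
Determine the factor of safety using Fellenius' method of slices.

Ordinary method of slices: FS = Σ[c'·Δl_i + (W_i cosα_i)·tanφ'] / Σ W_i sinα_i, with Δl_i = b_i / cosα_i.
Slice 1: Δl = 1.8/cos(-2.7°) = 1.802 m; N'_1 = 62·cos(-2.7°) = 61.9; c'Δl = 16.94; W sinα = -2.9
Slice 2: Δl = 1.4/cos7.9° = 1.413 m; N'_2 = 128·cos7.9° = 126.8; c'Δl = 13.29; W sinα = 17.6
Slice 3: Δl = 3.1/cos23.5° = 3.380 m; N'_3 = 297·cos23.5° = 272.4; c'Δl = 31.78; W sinα = 118.4
Slice 4: Δl = 3.0/cos48.9° = 4.564 m; N'_4 = 150·cos48.9° = 98.6; c'Δl = 42.90; W sinα = 113.0
Σc'Δl = 104.9 kN/m; ΣN' = 559.7 kN/m; ΣW sinα = 246.1 kN/m
Resisting = 104.9 + 559.7·tan22.0° = 104.9 + 226.1 = 331.0 kN/m
FS = 331.0 / 246.1 = 1.345

FS = 1.34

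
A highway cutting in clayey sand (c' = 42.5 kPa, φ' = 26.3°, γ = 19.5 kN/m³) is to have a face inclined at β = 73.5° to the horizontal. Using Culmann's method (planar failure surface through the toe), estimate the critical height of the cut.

Culmann's analysis gives the critical failure plane at α_cr = (β + φ')/2 = (73.5 + 26.3)/2 = 49.9°, and the critical height
H_c = (4c'/γ) · sinβ cosφ' / [1 − cos(β − φ')]
    = (4·42.5/19.5) · sin73.5°·cos26.3° / [1 − cos(47.2°)]
    = 8.718 · 0.9588·0.8965 / [1 − 0.6794]
    = 8.718 · 0.8596 / 0.3206
    = 23.38 m

H_c = 23.38 m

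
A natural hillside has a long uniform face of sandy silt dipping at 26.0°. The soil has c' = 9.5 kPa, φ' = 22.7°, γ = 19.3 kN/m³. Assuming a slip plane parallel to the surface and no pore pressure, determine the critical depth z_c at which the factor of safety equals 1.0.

z_c = 8.78 m

Setting FS = 1.00 in FS = [c' + γz cos²β tanφ'] / [γz sinβ cosβ] and solving for z:
z = c' / [γ cosβ (FS·sinβ − cosβ·tanφ')]
  = 9.5 / [19.3·cos26.0°·(1.00·sin26.0° − cos26.0°·tan22.7°)]
  = 9.5 / [19.3·0.8988·(1.00·0.4384 − 0.8988·0.4183)]
  = 9.5 / 1.0824 = 8.777 m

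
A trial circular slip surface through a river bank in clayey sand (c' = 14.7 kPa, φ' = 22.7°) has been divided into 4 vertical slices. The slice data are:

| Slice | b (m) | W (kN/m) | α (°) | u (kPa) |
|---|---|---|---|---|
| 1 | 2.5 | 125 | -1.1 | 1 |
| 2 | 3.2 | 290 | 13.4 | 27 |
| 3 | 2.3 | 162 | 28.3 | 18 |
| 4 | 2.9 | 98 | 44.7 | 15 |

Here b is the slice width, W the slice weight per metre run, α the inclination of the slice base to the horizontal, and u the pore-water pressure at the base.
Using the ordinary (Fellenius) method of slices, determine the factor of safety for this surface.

Ordinary method of slices: FS = Σ[c'·Δl_i + (W_i cosα_i − u_i·Δl_i)·tanφ'] / Σ W_i sinα_i, with Δl_i = b_i / cosα_i.
Slice 1: Δl = 2.5/cos(-1.1°) = 2.500 m; N'_1 = 125·cos(-1.1°) − 1·2.500 = 122.5; c'Δl = 36.76; W sinα = -2.4
Slice 2: Δl = 3.2/cos13.4° = 3.290 m; N'_2 = 290·cos13.4° − 27·3.290 = 193.3; c'Δl = 48.36; W sinα = 67.2
Slice 3: Δl = 2.3/cos28.3° = 2.612 m; N'_3 = 162·cos28.3° − 18·2.612 = 95.6; c'Δl = 38.40; W sinα = 76.8
Slice 4: Δl = 2.9/cos44.7° = 4.080 m; N'_4 = 98·cos44.7° − 15·4.080 = 8.5; c'Δl = 59.97; W sinα = 68.9
Σc'Δl = 183.5 kN/m; ΣN' = 419.8 kN/m; ΣW sinα = 210.5 kN/m
Resisting = 183.5 + 419.8·tan22.7° = 183.5 + 175.6 = 359.1 kN/m
FS = 359.1 / 210.5 = 1.706

FS = 1.71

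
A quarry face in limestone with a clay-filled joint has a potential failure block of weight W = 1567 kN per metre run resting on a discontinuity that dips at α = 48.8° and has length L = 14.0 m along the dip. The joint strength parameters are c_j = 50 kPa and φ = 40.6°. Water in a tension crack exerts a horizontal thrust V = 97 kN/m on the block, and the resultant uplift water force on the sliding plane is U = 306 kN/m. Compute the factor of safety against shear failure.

FS = 1.01

Resolving the block weight along and normal to the plane and applying the Mohr–Coulomb strength on the joint:
N' = W cosα − U − V sinα = 1567·cos48.8° − 306 − 97·sin48.8° = 653.2 kN/m
Driving force T = W sinα + V cosα = 1567·sin48.8° + 97·cos48.8° = 1242.9 kN/m
Resisting force R = c_j·L + N'·tanφ = 50·14.0 + 653.2·tan40.6° = 700.0 + 559.8 = 1259.8 kN/m
FS = R / T = 1259.8 / 1242.9 = 1.014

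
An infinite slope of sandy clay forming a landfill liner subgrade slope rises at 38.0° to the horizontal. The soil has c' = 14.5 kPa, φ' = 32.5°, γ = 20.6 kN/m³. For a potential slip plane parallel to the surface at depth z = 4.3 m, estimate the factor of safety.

FS = 1.15

For an infinite slope with a slip plane parallel to the surface (no pore pressure): FS = [c' + γz cos²β tanφ'] / [γz sinβ cosβ].
γz = 20.6·4.3 = 88.58 kN/m²
Numerator = 14.5 + 88.58·cos²38.0°·tan32.5° = 14.5 + 88.58·0.6210·0.6371 = 49.542 kPa
Denominator = 88.58·sin38.0°·cos38.0° = 88.58·0.6157·0.7880 = 42.974 kPa
FS = 49.542 / 42.974 = 1.153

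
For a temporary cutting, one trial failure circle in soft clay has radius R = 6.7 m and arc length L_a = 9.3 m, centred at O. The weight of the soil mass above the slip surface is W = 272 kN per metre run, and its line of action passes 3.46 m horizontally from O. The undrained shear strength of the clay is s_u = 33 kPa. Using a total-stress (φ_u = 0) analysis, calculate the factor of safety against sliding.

Taking moments about the centre O, the resisting moment is provided by the undrained shear strength acting along the arc:
M_R = s_u·L_a·R = 33·9.30·6.7 = 2056.2 kN·m/m
M_D = W·d = 272·3.46 = 941.1 kN·m/m
FS = M_R / M_D = 2056.2 / 941.1 = 2.185

FS = 2.18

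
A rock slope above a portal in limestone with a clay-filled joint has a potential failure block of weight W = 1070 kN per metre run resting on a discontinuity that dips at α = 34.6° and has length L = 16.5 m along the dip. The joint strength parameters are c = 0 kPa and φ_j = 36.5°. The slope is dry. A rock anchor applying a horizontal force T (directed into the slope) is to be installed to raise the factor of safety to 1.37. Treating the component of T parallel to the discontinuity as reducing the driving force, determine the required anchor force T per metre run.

T = 117 kN/m

Resolving forces along and normal to the sliding plane, with the horizontal anchor force T adding T·sinα to the effective normal force and T·cosα acting up the plane against the driving force:
FS = [cL + (W cosα + T sinα) tanφ_j] / [W sinα − T cosα]
Without the anchor: N' = 880.8 kN/m, driving T_d = 607.6 kN/m, resisting R = 0·16.5 + 880.8·tan36.5° = 651.7 kN/m, FS = 1.07.
Setting FS = 1.37 and solving for T:
1.37·(607.6 − T cos34.6°) = 651.7 + T sin34.6°·tan36.5°
T·(sin34.6°·tan36.5° + 1.37·cos34.6°) = 1.37·607.6 − 651.7
T·(0.5678·0.7400 + 1.37·0.8231) = 832.4 − 651.7 = 180.7
T·1.5479 = 180.7
T = 116.7 kN/m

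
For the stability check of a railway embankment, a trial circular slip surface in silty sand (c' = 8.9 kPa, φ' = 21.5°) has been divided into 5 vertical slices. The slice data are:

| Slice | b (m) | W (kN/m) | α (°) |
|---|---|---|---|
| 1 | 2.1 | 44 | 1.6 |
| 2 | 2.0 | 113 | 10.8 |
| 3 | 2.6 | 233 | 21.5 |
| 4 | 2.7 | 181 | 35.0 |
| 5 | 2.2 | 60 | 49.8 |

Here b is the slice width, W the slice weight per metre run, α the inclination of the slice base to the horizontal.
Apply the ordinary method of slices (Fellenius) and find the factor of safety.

FS = 1.33

Ordinary method of slices: FS = Σ[c'·Δl_i + (W_i cosα_i)·tanφ'] / Σ W_i sinα_i, with Δl_i = b_i / cosα_i.
Slice 1: Δl = 2.1/cos1.6° = 2.101 m; N'_1 = 44·cos1.6° = 44.0; c'Δl = 18.70; W sinα = 1.2
Slice 2: Δl = 2.0/cos10.8° = 2.036 m; N'_2 = 113·cos10.8° = 111.0; c'Δl = 18.12; W sinα = 21.2
Slice 3: Δl = 2.6/cos21.5° = 2.794 m; N'_3 = 233·cos21.5° = 216.8; c'Δl = 24.87; W sinα = 85.4
Slice 4: Δl = 2.7/cos35.0° = 3.296 m; N'_4 = 181·cos35.0° = 148.3; c'Δl = 29.34; W sinα = 103.8
Slice 5: Δl = 2.2/cos49.8° = 3.408 m; N'_5 = 60·cos49.8° = 38.7; c'Δl = 30.34; W sinα = 45.8
Σc'Δl = 121.4 kN/m; ΣN' = 558.8 kN/m; ΣW sinα = 257.4 kN/m
Resisting = 121.4 + 558.8·tan21.5° = 121.4 + 220.1 = 341.5 kN/m
FS = 341.5 / 257.4 = 1.326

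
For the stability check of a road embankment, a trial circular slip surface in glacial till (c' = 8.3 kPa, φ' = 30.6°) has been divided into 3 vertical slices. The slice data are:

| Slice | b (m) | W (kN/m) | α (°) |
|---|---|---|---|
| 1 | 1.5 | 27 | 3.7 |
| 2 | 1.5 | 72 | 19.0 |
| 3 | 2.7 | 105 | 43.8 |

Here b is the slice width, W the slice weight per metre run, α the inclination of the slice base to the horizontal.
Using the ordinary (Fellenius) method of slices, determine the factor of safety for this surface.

Ordinary method of slices: FS = Σ[c'·Δl_i + (W_i cosα_i)·tanφ'] / Σ W_i sinα_i, with Δl_i = b_i / cosα_i.
Slice 1: Δl = 1.5/cos3.7° = 1.503 m; N'_1 = 27·cos3.7° = 26.9; c'Δl = 12.48; W sinα = 1.7
Slice 2: Δl = 1.5/cos19.0° = 1.586 m; N'_2 = 72·cos19.0° = 68.1; c'Δl = 13.17; W sinα = 23.4
Slice 3: Δl = 2.7/cos43.8° = 3.741 m; N'_3 = 105·cos43.8° = 75.8; c'Δl = 31.05; W sinα = 72.7
Σc'Δl = 56.7 kN/m; ΣN' = 170.8 kN/m; ΣW sinα = 97.9 kN/m
Resisting = 56.7 + 170.8·tan30.6° = 56.7 + 101.0 = 157.7 kN/m
FS = 157.7 / 97.9 = 1.612

FS = 1.61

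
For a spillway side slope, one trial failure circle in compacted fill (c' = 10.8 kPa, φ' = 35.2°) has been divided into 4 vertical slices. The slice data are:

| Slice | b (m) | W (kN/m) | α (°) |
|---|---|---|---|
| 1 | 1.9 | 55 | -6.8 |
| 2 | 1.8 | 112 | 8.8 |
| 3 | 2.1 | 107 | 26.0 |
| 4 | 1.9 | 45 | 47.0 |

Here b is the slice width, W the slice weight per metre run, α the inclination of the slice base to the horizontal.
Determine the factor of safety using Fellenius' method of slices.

Ordinary method of slices: FS = Σ[c'·Δl_i + (W_i cosα_i)·tanφ'] / Σ W_i sinα_i, with Δl_i = b_i / cosα_i.
Slice 1: Δl = 1.9/cos(-6.8°) = 1.913 m; N'_1 = 55·cos(-6.8°) = 54.6; c'Δl = 20.67; W sinα = -6.5
Slice 2: Δl = 1.8/cos8.8° = 1.821 m; N'_2 = 112·cos8.8° = 110.7; c'Δl = 19.67; W sinα = 17.1
Slice 3: Δl = 2.1/cos26.0° = 2.336 m; N'_3 = 107·cos26.0° = 96.2; c'Δl = 25.23; W sinα = 46.9
Slice 4: Δl = 1.9/cos47.0° = 2.786 m; N'_4 = 45·cos47.0° = 30.7; c'Δl = 30.09; W sinα = 32.9
Σc'Δl = 95.7 kN/m; ΣN' = 292.2 kN/m; ΣW sinα = 90.4 kN/m
Resisting = 95.7 + 292.2·tan35.2° = 95.7 + 206.1 = 301.8 kN/m
FS = 301.8 / 90.4 = 3.337

FS = 3.34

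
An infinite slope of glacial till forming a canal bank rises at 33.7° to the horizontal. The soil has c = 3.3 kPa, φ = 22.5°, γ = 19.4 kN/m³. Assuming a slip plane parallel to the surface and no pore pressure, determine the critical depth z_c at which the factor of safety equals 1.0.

z_c = 0.97 m

Setting FS = 1.00 in FS = [c + γz cos²β tanφ] / [γz sinβ cosβ] and solving for z:
z = c / [γ cosβ (FS·sinβ − cosβ·tanφ)]
  = 3.3 / [19.4·cos33.7°·(1.00·sin33.7° − cos33.7°·tan22.5°)]
  = 3.3 / [19.4·0.8320·(1.00·0.5548 − 0.8320·0.4142)]
  = 3.3 / 3.3932 = 0.973 m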